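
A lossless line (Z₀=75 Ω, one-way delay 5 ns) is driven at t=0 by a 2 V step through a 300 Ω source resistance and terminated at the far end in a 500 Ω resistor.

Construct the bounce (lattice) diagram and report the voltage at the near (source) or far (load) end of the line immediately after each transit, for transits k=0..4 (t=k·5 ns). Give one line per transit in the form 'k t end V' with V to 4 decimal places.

0 0 source 0.4000
1 5 load 0.6957
2 10 source 0.8730
3 15 load 1.0042
4 20 source 1.0828

Γ_L=0.739130, Γ_S=0.600000; launch V₁=2·75/375=0.400000
k=0 src: V=0.4000
k=1 load: inc=0.400000, refl=0.400000·0.739130=0.2957; V=0.000000+0.400000+0.295652=0.6957
k=2 src: inc=0.295652, refl=0.295652·0.600000=0.1774; V=0.400000+0.295652+0.177391=0.8730
k=3 load: inc=0.177391, refl=0.177391·0.739130=0.1311; V=0.695652+0.177391+0.131115=1.0042
k=4 src: inc=0.131115, refl=0.131115·0.600000=0.0787; V=0.873043+0.131115+0.078669=1.0828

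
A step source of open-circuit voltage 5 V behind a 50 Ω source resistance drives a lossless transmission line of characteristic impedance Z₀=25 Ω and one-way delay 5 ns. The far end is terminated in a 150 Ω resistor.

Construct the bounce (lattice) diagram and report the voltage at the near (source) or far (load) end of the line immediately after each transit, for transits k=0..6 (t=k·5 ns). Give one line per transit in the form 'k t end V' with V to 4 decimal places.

Γ_L=0.714286, Γ_S=0.333333; launch V₁=5·25/75=1.666667
k=0 src: V=1.6667
k=1 load: inc=1.666667, refl=1.666667·0.714286=1.1905; V=0.000000+1.666667+1.190476=2.8571
k=2 src: inc=1.190476, refl=1.190476·0.333333=0.3968; V=1.666667+1.190476+0.396825=3.2540
k=3 load: inc=0.396825, refl=0.396825·0.714286=0.2834; V=2.857143+0.396825+0.283447=3.5374
k=4 src: inc=0.283447, refl=0.283447·0.333333=0.0945; V=3.253968+0.283447+0.094482=3.6319
k=5 load: inc=0.094482, refl=0.094482·0.714286=0.0675; V=3.537415+0.094482+0.067487=3.6994
k=6 src: inc=0.067487, refl=0.067487·0.333333=0.0225; V=3.631897+0.067487+0.022496=3.7219

0 0 source 1.6667
1 5 load 2.8571
2 10 source 3.2540
3 15 load 3.5374
4 20 source 3.6319
5 25 load 3.6994
6 30 source 3.7219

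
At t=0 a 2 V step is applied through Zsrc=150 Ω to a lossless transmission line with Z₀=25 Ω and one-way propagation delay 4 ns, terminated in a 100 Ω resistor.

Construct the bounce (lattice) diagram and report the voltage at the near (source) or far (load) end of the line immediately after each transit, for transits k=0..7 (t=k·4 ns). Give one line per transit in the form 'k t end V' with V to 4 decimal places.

0 0 source 0.2857
1 4 load 0.4571
2 8 source 0.5796
3 12 load 0.6531
4 16 source 0.7055
5 20 load 0.7370
6 24 source 0.7595
7 28 load 0.7730

Γ_L=0.600000, Γ_S=0.714286; launch V₁=2·25/175=0.285714
k=0 src: V=0.2857
k=1 load: inc=0.285714, refl=0.285714·0.600000=0.1714; V=0.000000+0.285714+0.171429=0.4571
k=2 src: inc=0.171429, refl=0.171429·0.714286=0.1224; V=0.285714+0.171429+0.122449=0.5796
k=3 load: inc=0.122449, refl=0.122449·0.600000=0.0735; V=0.457143+0.122449+0.073469=0.6531
k=4 src: inc=0.073469, refl=0.073469·0.714286=0.0525; V=0.579592+0.073469+0.052478=0.7055
k=5 load: inc=0.052478, refl=0.052478·0.600000=0.0315; V=0.653061+0.052478+0.031487=0.7370
k=6 src: inc=0.031487, refl=0.031487·0.714286=0.0225; V=0.705539+0.031487+0.022491=0.7595
k=7 load: inc=0.022491, refl=0.022491·0.600000=0.0135; V=0.737026+0.022491+0.013494=0.7730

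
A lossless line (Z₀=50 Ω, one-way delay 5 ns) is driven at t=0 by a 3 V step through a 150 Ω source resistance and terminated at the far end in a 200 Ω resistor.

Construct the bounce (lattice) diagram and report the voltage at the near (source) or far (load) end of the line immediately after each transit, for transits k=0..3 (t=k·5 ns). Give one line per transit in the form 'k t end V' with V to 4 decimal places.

Γ_L=0.600000, Γ_S=0.500000; launch V₁=3·50/200=0.750000
k=0 src: V=0.7500
k=1 load: inc=0.750000, refl=0.750000·0.600000=0.4500; V=0.000000+0.750000+0.450000=1.2000
k=2 src: inc=0.450000, refl=0.450000·0.500000=0.2250; V=0.750000+0.450000+0.225000=1.4250
k=3 load: inc=0.225000, refl=0.225000·0.600000=0.1350; V=1.200000+0.225000+0.135000=1.5600

0 0 source 0.7500
1 5 load 1.2000
2 10 source 1.4250
3 15 load 1.5600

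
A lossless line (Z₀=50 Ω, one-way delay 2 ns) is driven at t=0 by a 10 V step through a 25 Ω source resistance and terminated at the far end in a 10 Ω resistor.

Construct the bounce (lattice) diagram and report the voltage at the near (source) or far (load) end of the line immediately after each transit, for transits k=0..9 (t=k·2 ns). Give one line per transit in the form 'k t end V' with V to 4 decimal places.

Γ_L=-0.666667, Γ_S=-0.333333; launch V₁=10·50/75=6.666667
k=0 src: V=6.6667
k=1 load: inc=6.666667, refl=6.666667·-0.666667=-4.4444; V=0.000000+6.666667+-4.444444=2.2222
k=2 src: inc=-4.444444, refl=-4.444444·-0.333333=1.4815; V=6.666667+-4.444444+1.481481=3.7037
k=3 load: inc=1.481481, refl=1.481481·-0.666667=-0.9877; V=2.222222+1.481481+-0.987654=2.7160
k=4 src: inc=-0.987654, refl=-0.987654·-0.333333=0.3292; V=3.703704+-0.987654+0.329218=3.0453
k=5 load: inc=0.329218, refl=0.329218·-0.666667=-0.2195; V=2.716049+0.329218+-0.219479=2.8258
k=6 src: inc=-0.219479, refl=-0.219479·-0.333333=0.0732; V=3.045267+-0.219479+0.073160=2.8989
k=7 load: inc=0.073160, refl=0.073160·-0.666667=-0.0488; V=2.825789+0.073160+-0.048773=2.8502
k=8 src: inc=-0.048773, refl=-0.048773·-0.333333=0.0163; V=2.898948+-0.048773+0.016258=2.8664
k=9 load: inc=0.016258, refl=0.016258·-0.666667=-0.0108; V=2.850175+0.016258+-0.010838=2.8556

0 0 source 6.6667
1 2 load 2.2222
2 4 source 3.7037
3 6 load 2.7160
4 8 source 3.0453
5 10 load 2.8258
6 12 source 2.8989
7 14 load 2.8502
8 16 source 2.8664
9 18 load 2.8556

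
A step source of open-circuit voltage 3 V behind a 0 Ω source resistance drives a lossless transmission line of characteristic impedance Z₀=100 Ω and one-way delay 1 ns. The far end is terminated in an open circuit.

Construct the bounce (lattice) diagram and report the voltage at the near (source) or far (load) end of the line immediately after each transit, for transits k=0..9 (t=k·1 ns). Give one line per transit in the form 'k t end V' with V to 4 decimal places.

0 0 source 3.0000
1 1 load 6.0000
2 2 source 3.0000
3 3 load 0.0000
4 4 source 3.0000
5 5 load 6.0000
6 6 source 3.0000
7 7 load 0.0000
8 8 source 3.0000
9 9 load 6.0000

Γ_L=1.000000, Γ_S=-1.000000; launch V₁=3·100/100=3.000000
k=0 src: V=3.0000
k=1 load: inc=3.000000, refl=3.000000·1.000000=3.0000; V=0.000000+3.000000+3.000000=6.0000
k=2 src: inc=3.000000, refl=3.000000·-1.000000=-3.0000; V=3.000000+3.000000+-3.000000=3.0000
k=3 load: inc=-3.000000, refl=-3.000000·1.000000=-3.0000; V=6.000000+-3.000000+-3.000000=0.0000
k=4 src: inc=-3.000000, refl=-3.000000·-1.000000=3.0000; V=3.000000+-3.000000+3.000000=3.0000
k=5 load: inc=3.000000, refl=3.000000·1.000000=3.0000; V=0.000000+3.000000+3.000000=6.0000
k=6 src: inc=3.000000, refl=3.000000·-1.000000=-3.0000; V=3.000000+3.000000+-3.000000=3.0000
k=7 load: inc=-3.000000, refl=-3.000000·1.000000=-3.0000; V=6.000000+-3.000000+-3.000000=0.0000
k=8 src: inc=-3.000000, refl=-3.000000·-1.000000=3.0000; V=3.000000+-3.000000+3.000000=3.0000
k=9 load: inc=3.000000, refl=3.000000·1.000000=3.0000; V=0.000000+3.000000+3.000000=6.0000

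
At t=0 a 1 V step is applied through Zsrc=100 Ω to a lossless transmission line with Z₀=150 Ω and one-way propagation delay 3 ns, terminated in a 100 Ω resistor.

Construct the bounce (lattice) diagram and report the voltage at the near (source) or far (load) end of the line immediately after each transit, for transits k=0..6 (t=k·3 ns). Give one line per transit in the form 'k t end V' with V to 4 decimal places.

0 0 source 0.6000
1 3 load 0.4800
2 6 source 0.5040
3 9 load 0.4992
4 12 source 0.5002
5 15 load 0.5000
6 18 source 0.5000

Γ_L=-0.200000, Γ_S=-0.200000; launch V₁=1·150/250=0.600000
k=0 src: V=0.6000
k=1 load: inc=0.600000, refl=0.600000·-0.200000=-0.1200; V=0.000000+0.600000+-0.120000=0.4800
k=2 src: inc=-0.120000, refl=-0.120000·-0.200000=0.0240; V=0.600000+-0.120000+0.024000=0.5040
k=3 load: inc=0.024000, refl=0.024000·-0.200000=-0.0048; V=0.480000+0.024000+-0.004800=0.4992
k=4 src: inc=-0.004800, refl=-0.004800·-0.200000=0.0010; V=0.504000+-0.004800+0.000960=0.5002
k=5 load: inc=0.000960, refl=0.000960·-0.200000=-0.0002; V=0.499200+0.000960+-0.000192=0.5000
k=6 src: inc=-0.000192, refl=-0.000192·-0.200000=0.0000; V=0.500160+-0.000192+0.000038=0.5000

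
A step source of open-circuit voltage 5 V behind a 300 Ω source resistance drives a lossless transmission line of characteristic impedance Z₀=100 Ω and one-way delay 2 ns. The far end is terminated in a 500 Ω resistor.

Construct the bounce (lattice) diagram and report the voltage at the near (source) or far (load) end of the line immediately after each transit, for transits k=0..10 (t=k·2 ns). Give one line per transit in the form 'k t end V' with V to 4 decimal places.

0 0 source 1.2500
1 2 load 2.0833
2 4 source 2.5000
3 6 load 2.7778
4 8 source 2.9167
5 10 load 3.0093
6 12 source 3.0556
7 14 load 3.0864
8 16 source 3.1019
9 18 load 3.1121
10 20 source 3.1173

Γ_L=0.666667, Γ_S=0.500000; launch V₁=5·100/400=1.250000
k=0 src: V=1.2500
k=1 load: inc=1.250000, refl=1.250000·0.666667=0.8333; V=0.000000+1.250000+0.833333=2.0833
k=2 src: inc=0.833333, refl=0.833333·0.500000=0.4167; V=1.250000+0.833333+0.416667=2.5000
k=3 load: inc=0.416667, refl=0.416667·0.666667=0.2778; V=2.083333+0.416667+0.277778=2.7778
k=4 src: inc=0.277778, refl=0.277778·0.500000=0.1389; V=2.500000+0.277778+0.138889=2.9167
k=5 load: inc=0.138889, refl=0.138889·0.666667=0.0926; V=2.777778+0.138889+0.092593=3.0093
k=6 src: inc=0.092593, refl=0.092593·0.500000=0.0463; V=2.916667+0.092593+0.046296=3.0556
k=7 load: inc=0.046296, refl=0.046296·0.666667=0.0309; V=3.009259+0.046296+0.030864=3.0864
k=8 src: inc=0.030864, refl=0.030864·0.500000=0.0154; V=3.055556+0.030864+0.015432=3.1019
k=9 load: inc=0.015432, refl=0.015432·0.666667=0.0103; V=3.086420+0.015432+0.010288=3.1121
k=10 src: inc=0.010288, refl=0.010288·0.500000=0.0051; V=3.101852+0.010288+0.005144=3.1173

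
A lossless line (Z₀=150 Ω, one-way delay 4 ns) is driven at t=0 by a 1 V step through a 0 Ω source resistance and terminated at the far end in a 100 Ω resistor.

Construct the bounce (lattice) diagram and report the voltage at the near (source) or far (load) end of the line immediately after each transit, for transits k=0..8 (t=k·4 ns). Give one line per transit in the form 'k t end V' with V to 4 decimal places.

0 0 source 1.0000
1 4 load 0.8000
2 8 source 1.0000
3 12 load 0.9600
4 16 source 1.0000
5 20 load 0.9920
6 24 source 1.0000
7 28 load 0.9984
8 32 source 1.0000

Γ_L=-0.200000, Γ_S=-1.000000; launch V₁=1·150/150=1.000000
k=0 src: V=1.0000
k=1 load: inc=1.000000, refl=1.000000·-0.200000=-0.2000; V=0.000000+1.000000+-0.200000=0.8000
k=2 src: inc=-0.200000, refl=-0.200000·-1.000000=0.2000; V=1.000000+-0.200000+0.200000=1.0000
k=3 load: inc=0.200000, refl=0.200000·-0.200000=-0.0400; V=0.800000+0.200000+-0.040000=0.9600
k=4 src: inc=-0.040000, refl=-0.040000·-1.000000=0.0400; V=1.000000+-0.040000+0.040000=1.0000
k=5 load: inc=0.040000, refl=0.040000·-0.200000=-0.0080; V=0.960000+0.040000+-0.008000=0.9920
k=6 src: inc=-0.008000, refl=-0.008000·-1.000000=0.0080; V=1.000000+-0.008000+0.008000=1.0000
k=7 load: inc=0.008000, refl=0.008000·-0.200000=-0.0016; V=0.992000+0.008000+-0.001600=0.9984
k=8 src: inc=-0.001600, refl=-0.001600·-1.000000=0.0016; V=1.000000+-0.001600+0.001600=1.0000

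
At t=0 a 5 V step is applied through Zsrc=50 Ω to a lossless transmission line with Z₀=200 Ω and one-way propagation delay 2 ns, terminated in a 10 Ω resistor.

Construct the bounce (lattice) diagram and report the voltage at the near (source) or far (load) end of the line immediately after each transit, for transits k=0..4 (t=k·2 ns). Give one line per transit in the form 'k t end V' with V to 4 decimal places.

Γ_L=-0.904762, Γ_S=-0.600000; launch V₁=5·200/250=4.000000
k=0 src: V=4.0000
k=1 load: inc=4.000000, refl=4.000000·-0.904762=-3.6190; V=0.000000+4.000000+-3.619048=0.3810
k=2 src: inc=-3.619048, refl=-3.619048·-0.600000=2.1714; V=4.000000+-3.619048+2.171429=2.5524
k=3 load: inc=2.171429, refl=2.171429·-0.904762=-1.9646; V=0.380952+2.171429+-1.964626=0.5878
k=4 src: inc=-1.964626, refl=-1.964626·-0.600000=1.1788; V=2.552381+-1.964626+1.178776=1.7665

0 0 source 4.0000
1 2 load 0.3810
2 4 source 2.5524
3 6 load 0.5878
4 8 source 1.7665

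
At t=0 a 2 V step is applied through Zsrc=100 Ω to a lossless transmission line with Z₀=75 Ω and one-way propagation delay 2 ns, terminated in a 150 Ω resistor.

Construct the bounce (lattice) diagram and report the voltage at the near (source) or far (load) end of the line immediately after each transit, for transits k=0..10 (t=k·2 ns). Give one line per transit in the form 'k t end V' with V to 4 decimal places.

0 0 source 0.8571
1 2 load 1.1429
2 4 source 1.1837
3 6 load 1.1973
4 8 source 1.1992
5 10 load 1.1999
6 12 source 1.2000
7 14 load 1.2000
8 16 source 1.2000
9 18 load 1.2000
10 20 source 1.2000

Γ_L=0.333333, Γ_S=0.142857; launch V₁=2·75/175=0.857143
k=0 src: V=0.8571
k=1 load: inc=0.857143, refl=0.857143·0.333333=0.2857; V=0.000000+0.857143+0.285714=1.1429
k=2 src: inc=0.285714, refl=0.285714·0.142857=0.0408; V=0.857143+0.285714+0.040816=1.1837
k=3 load: inc=0.040816, refl=0.040816·0.333333=0.0136; V=1.142857+0.040816+0.013605=1.1973
k=4 src: inc=0.013605, refl=0.013605·0.142857=0.0019; V=1.183673+0.013605+0.001944=1.1992
k=5 load: inc=0.001944, refl=0.001944·0.333333=0.0006; V=1.197279+0.001944+0.000648=1.1999
k=6 src: inc=0.000648, refl=0.000648·0.142857=0.0001; V=1.199223+0.000648+0.000093=1.2000
k=7 load: inc=0.000093, refl=0.000093·0.333333=0.0000; V=1.199870+0.000093+0.000031=1.2000
k=8 src: inc=0.000031, refl=0.000031·0.142857=0.0000; V=1.199963+0.000031+0.000004=1.2000
k=9 load: inc=0.000004, refl=0.000004·0.333333=0.0000; V=1.199994+0.000004+0.000001=1.2000
k=10 src: inc=0.000001, refl=0.000001·0.142857=0.0000; V=1.199998+0.000001+0.000000=1.2000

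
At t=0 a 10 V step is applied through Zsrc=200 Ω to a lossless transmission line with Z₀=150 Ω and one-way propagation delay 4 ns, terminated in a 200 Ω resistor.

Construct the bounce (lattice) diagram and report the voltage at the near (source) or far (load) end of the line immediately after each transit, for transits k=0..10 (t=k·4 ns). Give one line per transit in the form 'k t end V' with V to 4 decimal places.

Γ_L=0.142857, Γ_S=0.142857; launch V₁=10·150/350=4.285714
k=0 src: V=4.2857
k=1 load: inc=4.285714, refl=4.285714·0.142857=0.6122; V=0.000000+4.285714+0.612245=4.8980
k=2 src: inc=0.612245, refl=0.612245·0.142857=0.0875; V=4.285714+0.612245+0.087464=4.9854
k=3 load: inc=0.087464, refl=0.087464·0.142857=0.0125; V=4.897959+0.087464+0.012495=4.9979
k=4 src: inc=0.012495, refl=0.012495·0.142857=0.0018; V=4.985423+0.012495+0.001785=4.9997
k=5 load: inc=0.001785, refl=0.001785·0.142857=0.0003; V=4.997918+0.001785+0.000255=5.0000
k=6 src: inc=0.000255, refl=0.000255·0.142857=0.0000; V=4.999703+0.000255+0.000036=5.0000
k=7 load: inc=0.000036, refl=0.000036·0.142857=0.0000; V=4.999958+0.000036+0.000005=5.0000
k=8 src: inc=0.000005, refl=0.000005·0.142857=0.0000; V=4.999994+0.000005+0.000001=5.0000
k=9 load: inc=0.000001, refl=0.000001·0.142857=0.0000; V=4.999999+0.000001+0.000000=5.0000
k=10 src: inc=0.000000, refl=0.000000·0.142857=0.0000; V=5.000000+0.000000+0.000000=5.0000

0 0 source 4.2857
1 4 load 4.8980
2 8 source 4.9854
3 12 load 4.9979
4 16 source 4.9997
5 20 load 5.0000
6 24 source 5.0000
7 28 load 5.0000
8 32 source 5.0000
9 36 load 5.0000
10 40 source 5.0000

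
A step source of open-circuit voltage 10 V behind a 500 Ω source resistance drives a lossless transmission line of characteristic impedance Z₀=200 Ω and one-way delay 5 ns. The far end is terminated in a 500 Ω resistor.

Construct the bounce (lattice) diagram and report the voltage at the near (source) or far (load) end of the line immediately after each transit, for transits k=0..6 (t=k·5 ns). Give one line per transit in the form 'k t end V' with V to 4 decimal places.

0 0 source 2.8571
1 5 load 4.0816
2 10 source 4.6064
3 15 load 4.8313
4 20 source 4.9277
5 25 load 4.9690
6 30 source 4.9867

Γ_L=0.428571, Γ_S=0.428571; launch V₁=10·200/700=2.857143
k=0 src: V=2.8571
k=1 load: inc=2.857143, refl=2.857143·0.428571=1.2245; V=0.000000+2.857143+1.224490=4.0816
k=2 src: inc=1.224490, refl=1.224490·0.428571=0.5248; V=2.857143+1.224490+0.524781=4.6064
k=3 load: inc=0.524781, refl=0.524781·0.428571=0.2249; V=4.081633+0.524781+0.224906=4.8313
k=4 src: inc=0.224906, refl=0.224906·0.428571=0.0964; V=4.606414+0.224906+0.096388=4.9277
k=5 load: inc=0.096388, refl=0.096388·0.428571=0.0413; V=4.831320+0.096388+0.041309=4.9690
k=6 src: inc=0.041309, refl=0.041309·0.428571=0.0177; V=4.927709+0.041309+0.017704=4.9867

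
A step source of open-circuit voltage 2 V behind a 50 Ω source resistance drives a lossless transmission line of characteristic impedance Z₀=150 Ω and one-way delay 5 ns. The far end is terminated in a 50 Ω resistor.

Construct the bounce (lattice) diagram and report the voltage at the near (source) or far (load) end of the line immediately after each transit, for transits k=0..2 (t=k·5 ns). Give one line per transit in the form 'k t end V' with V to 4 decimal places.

0 0 source 1.5000
1 5 load 0.7500
2 10 source 1.1250

Γ_L=-0.500000, Γ_S=-0.500000; launch V₁=2·150/200=1.500000
k=0 src: V=1.5000
k=1 load: inc=1.500000, refl=1.500000·-0.500000=-0.7500; V=0.000000+1.500000+-0.750000=0.7500
k=2 src: inc=-0.750000, refl=-0.750000·-0.500000=0.3750; V=1.500000+-0.750000+0.375000=1.1250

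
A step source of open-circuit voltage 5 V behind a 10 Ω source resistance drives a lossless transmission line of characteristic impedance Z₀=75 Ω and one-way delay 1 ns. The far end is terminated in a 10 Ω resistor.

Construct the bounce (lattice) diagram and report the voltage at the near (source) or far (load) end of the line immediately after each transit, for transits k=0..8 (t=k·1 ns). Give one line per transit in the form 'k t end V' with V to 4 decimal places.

0 0 source 4.4118
1 1 load 1.0381
2 2 source 3.6180
3 3 load 1.6451
4 4 source 3.1538
5 5 load 2.0001
6 6 source 2.8823
7 7 load 2.2077
8 8 source 2.7236

Γ_L=-0.764706, Γ_S=-0.764706; launch V₁=5·75/85=4.411765
k=0 src: V=4.4118
k=1 load: inc=4.411765, refl=4.411765·-0.764706=-3.3737; V=0.000000+4.411765+-3.373702=1.0381
k=2 src: inc=-3.373702, refl=-3.373702·-0.764706=2.5799; V=4.411765+-3.373702+2.579890=3.6180
k=3 load: inc=2.579890, refl=2.579890·-0.764706=-1.9729; V=1.038062+2.579890+-1.972857=1.6451
k=4 src: inc=-1.972857, refl=-1.972857·-0.764706=1.5087; V=3.617952+-1.972857+1.508655=3.1538
k=5 load: inc=1.508655, refl=1.508655·-0.764706=-1.1537; V=1.645095+1.508655+-1.153678=2.0001
k=6 src: inc=-1.153678, refl=-1.153678·-0.764706=0.8822; V=3.153751+-1.153678+0.882224=2.8823
k=7 load: inc=0.882224, refl=0.882224·-0.764706=-0.6746; V=2.000073+0.882224+-0.674642=2.2077
k=8 src: inc=-0.674642, refl=-0.674642·-0.764706=0.5159; V=2.882297+-0.674642+0.515903=2.7236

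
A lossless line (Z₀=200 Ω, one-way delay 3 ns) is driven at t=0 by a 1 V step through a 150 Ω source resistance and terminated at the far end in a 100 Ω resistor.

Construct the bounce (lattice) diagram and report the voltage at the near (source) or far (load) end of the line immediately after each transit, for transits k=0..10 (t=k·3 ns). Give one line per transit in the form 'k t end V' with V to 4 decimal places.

Γ_L=-0.333333, Γ_S=-0.142857; launch V₁=1·200/350=0.571429
k=0 src: V=0.5714
k=1 load: inc=0.571429, refl=0.571429·-0.333333=-0.1905; V=0.000000+0.571429+-0.190476=0.3810
k=2 src: inc=-0.190476, refl=-0.190476·-0.142857=0.0272; V=0.571429+-0.190476+0.027211=0.4082
k=3 load: inc=0.027211, refl=0.027211·-0.333333=-0.0091; V=0.380952+0.027211+-0.009070=0.3991
k=4 src: inc=-0.009070, refl=-0.009070·-0.142857=0.0013; V=0.408163+-0.009070+0.001296=0.4004
k=5 load: inc=0.001296, refl=0.001296·-0.333333=-0.0004; V=0.399093+0.001296+-0.000432=0.4000
k=6 src: inc=-0.000432, refl=-0.000432·-0.142857=0.0001; V=0.400389+-0.000432+0.000062=0.4000
k=7 load: inc=0.000062, refl=0.000062·-0.333333=-0.0000; V=0.399957+0.000062+-0.000021=0.4000
k=8 src: inc=-0.000021, refl=-0.000021·-0.142857=0.0000; V=0.400019+-0.000021+0.000003=0.4000
k=9 load: inc=0.000003, refl=0.000003·-0.333333=-0.0000; V=0.399998+0.000003+-0.000001=0.4000
k=10 src: inc=-0.000001, refl=-0.000001·-0.142857=0.0000; V=0.400001+-0.000001+0.000000=0.4000

0 0 source 0.5714
1 3 load 0.3810
2 6 source 0.4082
3 9 load 0.3991
4 12 source 0.4004
5 15 load 0.4000
6 18 source 0.4000
7 21 load 0.4000
8 24 source 0.4000
9 27 load 0.4000
10 30 source 0.4000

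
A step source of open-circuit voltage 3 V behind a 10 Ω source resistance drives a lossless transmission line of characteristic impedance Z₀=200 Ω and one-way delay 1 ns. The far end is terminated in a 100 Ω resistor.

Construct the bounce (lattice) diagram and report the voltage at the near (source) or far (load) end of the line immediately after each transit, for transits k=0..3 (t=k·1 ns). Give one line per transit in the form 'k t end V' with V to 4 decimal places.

0 0 source 2.8571
1 1 load 1.9048
2 2 source 2.7664
3 3 load 2.4792

Γ_L=-0.333333, Γ_S=-0.904762; launch V₁=3·200/210=2.857143
k=0 src: V=2.8571
k=1 load: inc=2.857143, refl=2.857143·-0.333333=-0.9524; V=0.000000+2.857143+-0.952381=1.9048
k=2 src: inc=-0.952381, refl=-0.952381·-0.904762=0.8617; V=2.857143+-0.952381+0.861678=2.7664
k=3 load: inc=0.861678, refl=0.861678·-0.333333=-0.2872; V=1.904762+0.861678+-0.287226=2.4792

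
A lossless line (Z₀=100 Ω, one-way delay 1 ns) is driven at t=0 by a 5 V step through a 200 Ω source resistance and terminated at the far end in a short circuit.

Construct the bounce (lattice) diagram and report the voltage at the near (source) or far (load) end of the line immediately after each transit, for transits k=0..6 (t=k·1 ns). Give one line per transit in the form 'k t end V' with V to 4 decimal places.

Γ_L=-1.000000, Γ_S=0.333333; launch V₁=5·100/300=1.666667
k=0 src: V=1.6667
k=1 load: inc=1.666667, refl=1.666667·-1.000000=-1.6667; V=0.000000+1.666667+-1.666667=0.0000
k=2 src: inc=-1.666667, refl=-1.666667·0.333333=-0.5556; V=1.666667+-1.666667+-0.555556=-0.5556
k=3 load: inc=-0.555556, refl=-0.555556·-1.000000=0.5556; V=0.000000+-0.555556+0.555556=0.0000
k=4 src: inc=0.555556, refl=0.555556·0.333333=0.1852; V=-0.555556+0.555556+0.185185=0.1852
k=5 load: inc=0.185185, refl=0.185185·-1.000000=-0.1852; V=0.000000+0.185185+-0.185185=0.0000
k=6 src: inc=-0.185185, refl=-0.185185·0.333333=-0.0617; V=0.185185+-0.185185+-0.061728=-0.0617

0 0 source 1.6667
1 1 load 0.0000
2 2 source -0.5556
3 3 load 0.0000
4 4 source 0.1852
5 5 load 0.0000
6 6 source -0.0617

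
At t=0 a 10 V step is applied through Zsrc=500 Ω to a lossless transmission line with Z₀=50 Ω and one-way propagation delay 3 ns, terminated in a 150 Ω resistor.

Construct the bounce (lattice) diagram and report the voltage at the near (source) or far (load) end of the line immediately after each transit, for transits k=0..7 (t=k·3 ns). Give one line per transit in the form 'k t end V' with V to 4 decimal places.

Γ_L=0.500000, Γ_S=0.818182; launch V₁=10·50/550=0.909091
k=0 src: V=0.9091
k=1 load: inc=0.909091, refl=0.909091·0.500000=0.4545; V=0.000000+0.909091+0.454545=1.3636
k=2 src: inc=0.454545, refl=0.454545·0.818182=0.3719; V=0.909091+0.454545+0.371901=1.7355
k=3 load: inc=0.371901, refl=0.371901·0.500000=0.1860; V=1.363636+0.371901+0.185950=1.9215
k=4 src: inc=0.185950, refl=0.185950·0.818182=0.1521; V=1.735537+0.185950+0.152141=2.0736
k=5 load: inc=0.152141, refl=0.152141·0.500000=0.0761; V=1.921488+0.152141+0.076071=2.1497
k=6 src: inc=0.076071, refl=0.076071·0.818182=0.0622; V=2.073629+0.076071+0.062240=2.2119
k=7 load: inc=0.062240, refl=0.062240·0.500000=0.0311; V=2.149699+0.062240+0.031120=2.2431

0 0 source 0.9091
1 3 load 1.3636
2 6 source 1.7355
3 9 load 1.9215
4 12 source 2.0736
5 15 load 2.1497
6 18 source 2.2119
7 21 load 2.2431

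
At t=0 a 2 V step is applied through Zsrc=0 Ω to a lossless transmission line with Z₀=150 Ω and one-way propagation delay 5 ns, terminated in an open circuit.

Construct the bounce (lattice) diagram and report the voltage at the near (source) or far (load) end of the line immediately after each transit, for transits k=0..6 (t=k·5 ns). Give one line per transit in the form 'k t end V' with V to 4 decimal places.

0 0 source 2.0000
1 5 load 4.0000
2 10 source 2.0000
3 15 load 0.0000
4 20 source 2.0000
5 25 load 4.0000
6 30 source 2.0000

Γ_L=1.000000, Γ_S=-1.000000; launch V₁=2·150/150=2.000000
k=0 src: V=2.0000
k=1 load: inc=2.000000, refl=2.000000·1.000000=2.0000; V=0.000000+2.000000+2.000000=4.0000
k=2 src: inc=2.000000, refl=2.000000·-1.000000=-2.0000; V=2.000000+2.000000+-2.000000=2.0000
k=3 load: inc=-2.000000, refl=-2.000000·1.000000=-2.0000; V=4.000000+-2.000000+-2.000000=0.0000
k=4 src: inc=-2.000000, refl=-2.000000·-1.000000=2.0000; V=2.000000+-2.000000+2.000000=2.0000
k=5 load: inc=2.000000, refl=2.000000·1.000000=2.0000; V=0.000000+2.000000+2.000000=4.0000
k=6 src: inc=2.000000, refl=2.000000·-1.000000=-2.0000; V=2.000000+2.000000+-2.000000=2.0000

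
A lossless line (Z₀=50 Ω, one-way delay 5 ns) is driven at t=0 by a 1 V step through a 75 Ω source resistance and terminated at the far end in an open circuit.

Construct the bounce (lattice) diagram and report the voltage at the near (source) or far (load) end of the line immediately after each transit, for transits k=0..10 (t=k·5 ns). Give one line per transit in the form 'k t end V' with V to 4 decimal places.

0 0 source 0.4000
1 5 load 0.8000
2 10 source 0.8800
3 15 load 0.9600
4 20 source 0.9760
5 25 load 0.9920
6 30 source 0.9952
7 35 load 0.9984
8 40 source 0.9990
9 45 load 0.9997
10 50 source 0.9998

Γ_L=1.000000, Γ_S=0.200000; launch V₁=1·50/125=0.400000
k=0 src: V=0.4000
k=1 load: inc=0.400000, refl=0.400000·1.000000=0.4000; V=0.000000+0.400000+0.400000=0.8000
k=2 src: inc=0.400000, refl=0.400000·0.200000=0.0800; V=0.400000+0.400000+0.080000=0.8800
k=3 load: inc=0.080000, refl=0.080000·1.000000=0.0800; V=0.800000+0.080000+0.080000=0.9600
k=4 src: inc=0.080000, refl=0.080000·0.200000=0.0160; V=0.880000+0.080000+0.016000=0.9760
k=5 load: inc=0.016000, refl=0.016000·1.000000=0.0160; V=0.960000+0.016000+0.016000=0.9920
k=6 src: inc=0.016000, refl=0.016000·0.200000=0.0032; V=0.976000+0.016000+0.003200=0.9952
k=7 load: inc=0.003200, refl=0.003200·1.000000=0.0032; V=0.992000+0.003200+0.003200=0.9984
k=8 src: inc=0.003200, refl=0.003200·0.200000=0.0006; V=0.995200+0.003200+0.000640=0.9990
k=9 load: inc=0.000640, refl=0.000640·1.000000=0.0006; V=0.998400+0.000640+0.000640=0.9997
k=10 src: inc=0.000640, refl=0.000640·0.200000=0.0001; V=0.999040+0.000640+0.000128=0.9998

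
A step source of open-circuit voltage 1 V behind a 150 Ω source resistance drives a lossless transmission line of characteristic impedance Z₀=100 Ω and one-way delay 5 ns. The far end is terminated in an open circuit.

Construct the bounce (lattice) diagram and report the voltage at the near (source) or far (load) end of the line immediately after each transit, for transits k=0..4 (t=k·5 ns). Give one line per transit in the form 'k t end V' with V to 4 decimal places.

0 0 source 0.4000
1 5 load 0.8000
2 10 source 0.8800
3 15 load 0.9600
4 20 source 0.9760

Γ_L=1.000000, Γ_S=0.200000; launch V₁=1·100/250=0.400000
k=0 src: V=0.4000
k=1 load: inc=0.400000, refl=0.400000·1.000000=0.4000; V=0.000000+0.400000+0.400000=0.8000
k=2 src: inc=0.400000, refl=0.400000·0.200000=0.0800; V=0.400000+0.400000+0.080000=0.8800
k=3 load: inc=0.080000, refl=0.080000·1.000000=0.0800; V=0.800000+0.080000+0.080000=0.9600
k=4 src: inc=0.080000, refl=0.080000·0.200000=0.0160; V=0.880000+0.080000+0.016000=0.9760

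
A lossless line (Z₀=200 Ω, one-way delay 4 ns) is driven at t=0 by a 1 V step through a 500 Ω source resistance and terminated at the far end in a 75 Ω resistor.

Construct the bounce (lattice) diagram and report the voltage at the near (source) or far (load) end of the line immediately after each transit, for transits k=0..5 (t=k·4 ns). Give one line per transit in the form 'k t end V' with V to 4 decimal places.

0 0 source 0.2857
1 4 load 0.1558
2 8 source 0.1002
3 12 load 0.1255
4 16 source 0.1363
5 20 load 0.1314

Γ_L=-0.454545, Γ_S=0.428571; launch V₁=1·200/700=0.285714
k=0 src: V=0.2857
k=1 load: inc=0.285714, refl=0.285714·-0.454545=-0.1299; V=0.000000+0.285714+-0.129870=0.1558
k=2 src: inc=-0.129870, refl=-0.129870·0.428571=-0.0557; V=0.285714+-0.129870+-0.055659=0.1002
k=3 load: inc=-0.055659, refl=-0.055659·-0.454545=0.0253; V=0.155844+-0.055659+0.025299=0.1255
k=4 src: inc=0.025299, refl=0.025299·0.428571=0.0108; V=0.100186+0.025299+0.010843=0.1363
k=5 load: inc=0.010843, refl=0.010843·-0.454545=-0.0049; V=0.125485+0.010843+-0.004928=0.1314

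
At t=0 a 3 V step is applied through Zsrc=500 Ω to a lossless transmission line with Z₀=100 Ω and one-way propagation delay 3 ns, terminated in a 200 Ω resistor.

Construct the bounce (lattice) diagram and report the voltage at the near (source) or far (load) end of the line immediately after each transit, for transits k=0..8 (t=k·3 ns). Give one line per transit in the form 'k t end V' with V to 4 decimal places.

0 0 source 0.5000
1 3 load 0.6667
2 6 source 0.7778
3 9 load 0.8148
4 12 source 0.8395
5 15 load 0.8477
6 18 source 0.8532
7 21 load 0.8551
8 24 source 0.8563

Γ_L=0.333333, Γ_S=0.666667; launch V₁=3·100/600=0.500000
k=0 src: V=0.5000
k=1 load: inc=0.500000, refl=0.500000·0.333333=0.1667; V=0.000000+0.500000+0.166667=0.6667
k=2 src: inc=0.166667, refl=0.166667·0.666667=0.1111; V=0.500000+0.166667+0.111111=0.7778
k=3 load: inc=0.111111, refl=0.111111·0.333333=0.0370; V=0.666667+0.111111+0.037037=0.8148
k=4 src: inc=0.037037, refl=0.037037·0.666667=0.0247; V=0.777778+0.037037+0.024691=0.8395
k=5 load: inc=0.024691, refl=0.024691·0.333333=0.0082; V=0.814815+0.024691+0.008230=0.8477
k=6 src: inc=0.008230, refl=0.008230·0.666667=0.0055; V=0.839506+0.008230+0.005487=0.8532
k=7 load: inc=0.005487, refl=0.005487·0.333333=0.0018; V=0.847737+0.005487+0.001829=0.8551
k=8 src: inc=0.001829, refl=0.001829·0.666667=0.0012; V=0.853224+0.001829+0.001219=0.8563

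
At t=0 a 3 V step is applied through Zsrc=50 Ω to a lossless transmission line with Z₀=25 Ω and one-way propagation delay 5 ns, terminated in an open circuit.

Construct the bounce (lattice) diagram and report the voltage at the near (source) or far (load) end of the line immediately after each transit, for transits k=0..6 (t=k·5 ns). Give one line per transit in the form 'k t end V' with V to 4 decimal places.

Γ_L=1.000000, Γ_S=0.333333; launch V₁=3·25/75=1.000000
k=0 src: V=1.0000
k=1 load: inc=1.000000, refl=1.000000·1.000000=1.0000; V=0.000000+1.000000+1.000000=2.0000
k=2 src: inc=1.000000, refl=1.000000·0.333333=0.3333; V=1.000000+1.000000+0.333333=2.3333
k=3 load: inc=0.333333, refl=0.333333·1.000000=0.3333; V=2.000000+0.333333+0.333333=2.6667
k=4 src: inc=0.333333, refl=0.333333·0.333333=0.1111; V=2.333333+0.333333+0.111111=2.7778
k=5 load: inc=0.111111, refl=0.111111·1.000000=0.1111; V=2.666667+0.111111+0.111111=2.8889
k=6 src: inc=0.111111, refl=0.111111·0.333333=0.0370; V=2.777778+0.111111+0.037037=2.9259

0 0 source 1.0000
1 5 load 2.0000
2 10 source 2.3333
3 15 load 2.6667
4 20 source 2.7778
5 25 load 2.8889
6 30 source 2.9259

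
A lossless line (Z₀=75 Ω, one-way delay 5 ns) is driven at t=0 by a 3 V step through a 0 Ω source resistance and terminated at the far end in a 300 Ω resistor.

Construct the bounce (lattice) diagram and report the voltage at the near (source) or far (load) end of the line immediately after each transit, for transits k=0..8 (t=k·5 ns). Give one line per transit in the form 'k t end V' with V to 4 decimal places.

Γ_L=0.600000, Γ_S=-1.000000; launch V₁=3·75/75=3.000000
k=0 src: V=3.0000
k=1 load: inc=3.000000, refl=3.000000·0.600000=1.8000; V=0.000000+3.000000+1.800000=4.8000
k=2 src: inc=1.800000, refl=1.800000·-1.000000=-1.8000; V=3.000000+1.800000+-1.800000=3.0000
k=3 load: inc=-1.800000, refl=-1.800000·0.600000=-1.0800; V=4.800000+-1.800000+-1.080000=1.9200
k=4 src: inc=-1.080000, refl=-1.080000·-1.000000=1.0800; V=3.000000+-1.080000+1.080000=3.0000
k=5 load: inc=1.080000, refl=1.080000·0.600000=0.6480; V=1.920000+1.080000+0.648000=3.6480
k=6 src: inc=0.648000, refl=0.648000·-1.000000=-0.6480; V=3.000000+0.648000+-0.648000=3.0000
k=7 load: inc=-0.648000, refl=-0.648000·0.600000=-0.3888; V=3.648000+-0.648000+-0.388800=2.6112
k=8 src: inc=-0.388800, refl=-0.388800·-1.000000=0.3888; V=3.000000+-0.388800+0.388800=3.0000

0 0 source 3.0000
1 5 load 4.8000
2 10 source 3.0000
3 15 load 1.9200
4 20 source 3.0000
5 25 load 3.6480
6 30 source 3.0000
7 35 load 2.6112
8 40 source 3.0000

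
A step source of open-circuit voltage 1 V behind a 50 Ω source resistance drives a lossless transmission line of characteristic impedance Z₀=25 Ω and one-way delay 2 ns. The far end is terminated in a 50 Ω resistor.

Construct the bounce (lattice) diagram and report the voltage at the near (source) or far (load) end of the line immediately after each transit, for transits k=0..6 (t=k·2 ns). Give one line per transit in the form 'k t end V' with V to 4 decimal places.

0 0 source 0.3333
1 2 load 0.4444
2 4 source 0.4815
3 6 load 0.4938
4 8 source 0.4979
5 10 load 0.4993
6 12 source 0.4998

Γ_L=0.333333, Γ_S=0.333333; launch V₁=1·25/75=0.333333
k=0 src: V=0.3333
k=1 load: inc=0.333333, refl=0.333333·0.333333=0.1111; V=0.000000+0.333333+0.111111=0.4444
k=2 src: inc=0.111111, refl=0.111111·0.333333=0.0370; V=0.333333+0.111111+0.037037=0.4815
k=3 load: inc=0.037037, refl=0.037037·0.333333=0.0123; V=0.444444+0.037037+0.012346=0.4938
k=4 src: inc=0.012346, refl=0.012346·0.333333=0.0041; V=0.481481+0.012346+0.004115=0.4979
k=5 load: inc=0.004115, refl=0.004115·0.333333=0.0014; V=0.493827+0.004115+0.001372=0.4993
k=6 src: inc=0.001372, refl=0.001372·0.333333=0.0005; V=0.497942+0.001372+0.000457=0.4998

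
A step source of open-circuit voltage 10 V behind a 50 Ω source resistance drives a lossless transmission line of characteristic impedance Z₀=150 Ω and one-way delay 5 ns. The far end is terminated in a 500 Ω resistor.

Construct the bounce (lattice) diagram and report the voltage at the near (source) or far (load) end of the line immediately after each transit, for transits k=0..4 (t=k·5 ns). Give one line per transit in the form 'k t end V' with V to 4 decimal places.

Γ_L=0.538462, Γ_S=-0.500000; launch V₁=10·150/200=7.500000
k=0 src: V=7.5000
k=1 load: inc=7.500000, refl=7.500000·0.538462=4.0385; V=0.000000+7.500000+4.038462=11.5385
k=2 src: inc=4.038462, refl=4.038462·-0.500000=-2.0192; V=7.500000+4.038462+-2.019231=9.5192
k=3 load: inc=-2.019231, refl=-2.019231·0.538462=-1.0873; V=11.538462+-2.019231+-1.087278=8.4320
k=4 src: inc=-1.087278, refl=-1.087278·-0.500000=0.5436; V=9.519231+-1.087278+0.543639=8.9756

0 0 source 7.5000
1 5 load 11.5385
2 10 source 9.5192
3 15 load 8.4320
4 20 source 8.9756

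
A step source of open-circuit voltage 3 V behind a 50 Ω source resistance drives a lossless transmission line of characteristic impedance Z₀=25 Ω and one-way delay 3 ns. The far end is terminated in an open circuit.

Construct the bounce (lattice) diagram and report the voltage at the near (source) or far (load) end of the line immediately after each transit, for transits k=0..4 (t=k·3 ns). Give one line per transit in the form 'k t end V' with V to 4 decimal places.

Γ_L=1.000000, Γ_S=0.333333; launch V₁=3·25/75=1.000000
k=0 src: V=1.0000
k=1 load: inc=1.000000, refl=1.000000·1.000000=1.0000; V=0.000000+1.000000+1.000000=2.0000
k=2 src: inc=1.000000, refl=1.000000·0.333333=0.3333; V=1.000000+1.000000+0.333333=2.3333
k=3 load: inc=0.333333, refl=0.333333·1.000000=0.3333; V=2.000000+0.333333+0.333333=2.6667
k=4 src: inc=0.333333, refl=0.333333·0.333333=0.1111; V=2.333333+0.333333+0.111111=2.7778

0 0 source 1.0000
1 3 load 2.0000
2 6 source 2.3333
3 9 load 2.6667
4 12 source 2.7778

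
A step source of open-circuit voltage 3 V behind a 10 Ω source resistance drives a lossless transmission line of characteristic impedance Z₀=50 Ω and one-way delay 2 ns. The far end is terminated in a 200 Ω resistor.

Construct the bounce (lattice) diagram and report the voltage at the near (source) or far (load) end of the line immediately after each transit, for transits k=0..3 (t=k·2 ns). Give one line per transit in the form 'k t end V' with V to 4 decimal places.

Γ_L=0.600000, Γ_S=-0.666667; launch V₁=3·50/60=2.500000
k=0 src: V=2.5000
k=1 load: inc=2.500000, refl=2.500000·0.600000=1.5000; V=0.000000+2.500000+1.500000=4.0000
k=2 src: inc=1.500000, refl=1.500000·-0.666667=-1.0000; V=2.500000+1.500000+-1.000000=3.0000
k=3 load: inc=-1.000000, refl=-1.000000·0.600000=-0.6000; V=4.000000+-1.000000+-0.600000=2.4000

0 0 source 2.5000
1 2 load 4.0000
2 4 source 3.0000
3 6 load 2.4000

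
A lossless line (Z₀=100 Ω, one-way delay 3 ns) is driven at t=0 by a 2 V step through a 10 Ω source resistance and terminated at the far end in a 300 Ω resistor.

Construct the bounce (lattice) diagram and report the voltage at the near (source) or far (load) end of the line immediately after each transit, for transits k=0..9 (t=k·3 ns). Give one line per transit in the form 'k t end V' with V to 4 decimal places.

0 0 source 1.8182
1 3 load 2.7273
2 6 source 1.9835
3 9 load 1.6116
4 12 source 1.9159
5 15 load 2.0680
6 18 source 1.9435
7 21 load 1.8813
8 24 source 1.9322
9 27 load 1.9577

Γ_L=0.500000, Γ_S=-0.818182; launch V₁=2·100/110=1.818182
k=0 src: V=1.8182
k=1 load: inc=1.818182, refl=1.818182·0.500000=0.9091; V=0.000000+1.818182+0.909091=2.7273
k=2 src: inc=0.909091, refl=0.909091·-0.818182=-0.7438; V=1.818182+0.909091+-0.743802=1.9835
k=3 load: inc=-0.743802, refl=-0.743802·0.500000=-0.3719; V=2.727273+-0.743802+-0.371901=1.6116
k=4 src: inc=-0.371901, refl=-0.371901·-0.818182=0.3043; V=1.983471+-0.371901+0.304282=1.9159
k=5 load: inc=0.304282, refl=0.304282·0.500000=0.1521; V=1.611570+0.304282+0.152141=2.0680
k=6 src: inc=0.152141, refl=0.152141·-0.818182=-0.1245; V=1.915853+0.152141+-0.124479=1.9435
k=7 load: inc=-0.124479, refl=-0.124479·0.500000=-0.0622; V=2.067994+-0.124479+-0.062240=1.8813
k=8 src: inc=-0.062240, refl=-0.062240·-0.818182=0.0509; V=1.943515+-0.062240+0.050923=1.9322
k=9 load: inc=0.050923, refl=0.050923·0.500000=0.0255; V=1.881275+0.050923+0.025462=1.9577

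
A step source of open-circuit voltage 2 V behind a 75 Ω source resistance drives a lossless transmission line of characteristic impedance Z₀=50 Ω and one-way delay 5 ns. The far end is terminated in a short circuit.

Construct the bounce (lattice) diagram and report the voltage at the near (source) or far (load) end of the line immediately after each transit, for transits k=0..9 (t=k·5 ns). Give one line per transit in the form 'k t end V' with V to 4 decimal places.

0 0 source 0.8000
1 5 load 0.0000
2 10 source -0.1600
3 15 load 0.0000
4 20 source 0.0320
5 25 load 0.0000
6 30 source -0.0064
7 35 load 0.0000
8 40 source 0.0013
9 45 load 0.0000

Γ_L=-1.000000, Γ_S=0.200000; launch V₁=2·50/125=0.800000
k=0 src: V=0.8000
k=1 load: inc=0.800000, refl=0.800000·-1.000000=-0.8000; V=0.000000+0.800000+-0.800000=0.0000
k=2 src: inc=-0.800000, refl=-0.800000·0.200000=-0.1600; V=0.800000+-0.800000+-0.160000=-0.1600
k=3 load: inc=-0.160000, refl=-0.160000·-1.000000=0.1600; V=0.000000+-0.160000+0.160000=0.0000
k=4 src: inc=0.160000, refl=0.160000·0.200000=0.0320; V=-0.160000+0.160000+0.032000=0.0320
k=5 load: inc=0.032000, refl=0.032000·-1.000000=-0.0320; V=0.000000+0.032000+-0.032000=0.0000
k=6 src: inc=-0.032000, refl=-0.032000·0.200000=-0.0064; V=0.032000+-0.032000+-0.006400=-0.0064
k=7 load: inc=-0.006400, refl=-0.006400·-1.000000=0.0064; V=0.000000+-0.006400+0.006400=0.0000
k=8 src: inc=0.006400, refl=0.006400·0.200000=0.0013; V=-0.006400+0.006400+0.001280=0.0013
k=9 load: inc=0.001280, refl=0.001280·-1.000000=-0.0013; V=0.000000+0.001280+-0.001280=0.0000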